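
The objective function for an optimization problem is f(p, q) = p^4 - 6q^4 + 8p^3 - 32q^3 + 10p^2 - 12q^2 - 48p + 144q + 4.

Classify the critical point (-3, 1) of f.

The mixed partial ∂²f/∂p∂q is 0, so the Hessian at any point is diag(f_pp, f_qq) = diag(4(3p^2 + 12p + 5), -24(3q^2 + 8q + 1)).
At (-3, 1): H = diag(-16, -288).
Both eigenvalues are negative, so H is negative definite: a local maximum.

local maximum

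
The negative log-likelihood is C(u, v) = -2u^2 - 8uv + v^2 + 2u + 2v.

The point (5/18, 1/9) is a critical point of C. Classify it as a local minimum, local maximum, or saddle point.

The Hessian of C is constant: H = [[-4, -8], [-8, 2]].
det(H) = (-4)·2 − (-8)² = -72.
Since det(H) < 0, H is indefinite and the critical point is a saddle point.

saddle point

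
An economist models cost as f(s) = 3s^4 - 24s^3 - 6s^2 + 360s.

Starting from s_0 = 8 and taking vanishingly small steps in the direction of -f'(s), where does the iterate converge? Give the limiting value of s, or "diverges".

5

f'(s) = 12(s - 5)(s - 3)(s + 2), so f'(8) = 1800.
Gradient descent moves in the -f' direction, i.e. s is decreasing.
The nearest critical point in that direction is s = 5, where f'' = 168 > 0 (a local minimum). The iterate converges there.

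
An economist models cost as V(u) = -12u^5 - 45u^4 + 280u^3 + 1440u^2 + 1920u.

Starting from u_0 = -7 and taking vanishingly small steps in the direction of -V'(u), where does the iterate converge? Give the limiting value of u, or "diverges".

-4

V'(u) = -60(u - 4)(u + 1)(u + 2)(u + 4), so V'(-7) = -59400.
Gradient descent moves in the -V' direction, i.e. u is increasing.
The nearest critical point in that direction is u = -4, where V'' = 2880 > 0 (a local minimum). The iterate converges there.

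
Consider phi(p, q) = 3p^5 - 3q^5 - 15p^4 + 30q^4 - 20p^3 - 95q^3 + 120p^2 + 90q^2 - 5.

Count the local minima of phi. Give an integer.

phi separates as a function of p plus a function of q, so ∇phi=0 decouples.
∂phi/∂p = 15p(p - 4)(p - 2)(p + 2) = 0 at p ∈ {-2, 0, 2, 4}; ∂phi/∂q = -15q(q - 4)(q - 3)(q - 1) = 0 at q ∈ {0, 1, 3, 4}.
The Hessian is diagonal: diag(phi_pp, phi_qq). Second derivatives: phi_pp(-2)=-720, phi_pp(0)=240, phi_pp(2)=-240, phi_pp(4)=720; phi_qq(0)=180, phi_qq(1)=-90, phi_qq(3)=90, phi_qq(4)=-180.
Local minima occur where both diagonal entries positive: (0, 0), (0, 3), (4, 0), (4, 3). Count: 4.

4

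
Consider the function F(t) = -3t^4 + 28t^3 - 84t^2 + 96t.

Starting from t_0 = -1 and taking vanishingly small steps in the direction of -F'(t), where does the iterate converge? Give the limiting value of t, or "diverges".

diverges

F'(t) = -12(t - 4)(t - 2)(t - 1), so F'(-1) = 360.
Gradient descent moves in the -F' direction, i.e. t is decreasing.
There is no critical point below t=-1, and F' keeps the same sign, so the iterate runs off to −∞.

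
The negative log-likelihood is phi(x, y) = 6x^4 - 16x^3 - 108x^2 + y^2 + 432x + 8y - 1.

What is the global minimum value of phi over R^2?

phi(x,y) separates as P(x) + Q(y) − 1, so its minimum is min P + min Q − 1.
P'(x) = 24(x - 3)(x - 2)(x + 3) vanishes at x ∈ {-3, 2, 3}; Q'(y) = 2y + 8 vanishes at y ∈ {-4}.
Local minima of P (where P''>0): P(-3)=-1350, P(3)=378. Local minima of Q: Q(-4)=-16.
So the global minimum of phi is P(-3) + Q(-4) − 1 = -1350 − 16 − 1 = -1367, attained at (-3, -4).

-1367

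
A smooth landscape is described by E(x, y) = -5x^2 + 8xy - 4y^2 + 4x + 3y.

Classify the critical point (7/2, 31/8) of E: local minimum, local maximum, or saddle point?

local maximum

The Hessian of E is constant: H = [[-10, 8], [8, -8]].
det(H) = (-10)·(-8) − 8² = 16.
det(H) > 0 and tr(H) = -18 < 0, so H is negative definite and the point is a local maximum.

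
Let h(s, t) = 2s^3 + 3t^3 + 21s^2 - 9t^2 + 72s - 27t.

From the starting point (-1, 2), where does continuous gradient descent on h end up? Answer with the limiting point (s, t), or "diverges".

(-3, 3)

h is separable, so gradient descent decouples: s follows -∂h/∂s, t follows -∂h/∂t.
∂h/∂s = 6(s + 3)(s + 4); at s=-1 this is 36, so s decreases.
∂h/∂t = 9(t - 3)(t + 1); at t=2 this is -27, so t increases.
s converges to its nearest critical value -3 (a local min of the s-part); t converges to 3. The iterate converges to (-3, 3).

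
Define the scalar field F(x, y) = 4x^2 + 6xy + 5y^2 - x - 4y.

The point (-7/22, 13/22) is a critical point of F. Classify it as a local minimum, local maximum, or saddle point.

The Hessian of F is constant: H = [[8, 6], [6, 10]].
det(H) = 8·10 − 6² = 44.
det(H) > 0 and tr(H) = 18 > 0, so H is positive definite and the point is a local minimum.

local minimum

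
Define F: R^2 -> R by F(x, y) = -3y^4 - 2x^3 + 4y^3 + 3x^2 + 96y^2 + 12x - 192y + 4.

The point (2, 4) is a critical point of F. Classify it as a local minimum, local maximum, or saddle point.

local maximum

The mixed partial ∂²F/∂x∂y is 0, so the Hessian at any point is diag(F_xx, F_yy) = diag(6(-2x + 1), 12(-3y^2 + 2y + 16)).
At (2, 4): H = diag(-18, -288).
Both eigenvalues are negative, so H is negative definite: a local maximum.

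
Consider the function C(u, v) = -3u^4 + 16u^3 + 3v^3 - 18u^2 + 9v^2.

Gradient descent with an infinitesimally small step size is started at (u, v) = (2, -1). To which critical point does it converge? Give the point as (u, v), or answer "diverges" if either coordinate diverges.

(1, 0)

C is separable, so gradient descent decouples: u follows -∂C/∂u, v follows -∂C/∂v.
∂C/∂u = -12u(u - 3)(u - 1); at u=2 this is 24, so u decreases.
∂C/∂v = 9v(v + 2); at v=-1 this is -9, so v increases.
u converges to its nearest critical value 1 (a local min of the u-part); v converges to 0. The iterate converges to (1, 0).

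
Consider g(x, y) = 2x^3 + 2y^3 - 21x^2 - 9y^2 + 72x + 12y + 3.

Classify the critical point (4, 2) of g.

The mixed partial ∂²g/∂x∂y is 0, so the Hessian at any point is diag(g_xx, g_yy) = diag(6(2x - 7), 6(2y - 3)).
At (4, 2): H = diag(6, 6).
Both eigenvalues are positive, so H is positive definite: a local minimum.

local minimum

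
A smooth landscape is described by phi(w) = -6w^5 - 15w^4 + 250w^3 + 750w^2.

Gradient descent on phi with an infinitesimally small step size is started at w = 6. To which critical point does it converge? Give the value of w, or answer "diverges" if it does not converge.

diverges

phi'(w) = -30w(w - 5)(w + 2)(w + 5), so phi'(6) = -15840.
Gradient descent moves in the -phi' direction, i.e. w is increasing.
There is no critical point above w=6, and phi' keeps the same sign, so the iterate runs off to +∞.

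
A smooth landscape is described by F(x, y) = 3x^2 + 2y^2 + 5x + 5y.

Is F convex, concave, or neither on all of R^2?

F is quadratic, so its Hessian is the constant matrix H = [[6, 0], [0, 4]].
det(H) = 24, tr(H) = 10.
det(H) > 0 and tr(H) > 0, so H is positive definite everywhere: convex.

convex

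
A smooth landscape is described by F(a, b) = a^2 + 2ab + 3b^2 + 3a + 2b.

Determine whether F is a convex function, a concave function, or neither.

convex

F is quadratic, so its Hessian is the constant matrix H = [[2, 2], [2, 6]].
det(H) = 8, tr(H) = 8.
det(H) > 0 and tr(H) > 0, so H is positive definite everywhere: convex.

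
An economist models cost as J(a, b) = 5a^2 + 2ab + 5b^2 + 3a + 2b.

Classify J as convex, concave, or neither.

convex

J is quadratic, so its Hessian is the constant matrix H = [[10, 2], [2, 10]].
det(H) = 96, tr(H) = 20.
det(H) > 0 and tr(H) > 0, so H is positive definite everywhere: convex.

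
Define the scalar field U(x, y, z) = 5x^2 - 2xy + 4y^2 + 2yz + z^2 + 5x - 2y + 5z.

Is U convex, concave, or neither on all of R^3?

U is quadratic, so its Hessian is the constant matrix H = [[10, -2, 0], [-2, 8, 2], [0, 2, 2]].
Leading principal minors: 10, 76, 112.
All positive ⇒ H ≻ 0 ⇒ convex.

convex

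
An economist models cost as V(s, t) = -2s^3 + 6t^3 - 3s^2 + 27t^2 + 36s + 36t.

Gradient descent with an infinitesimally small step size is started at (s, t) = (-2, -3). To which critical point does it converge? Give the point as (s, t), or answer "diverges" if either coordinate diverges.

diverges

V is separable, so gradient descent decouples: s follows -∂V/∂s, t follows -∂V/∂t.
∂V/∂s = -6(s - 2)(s + 3); at s=-2 this is 24, so s decreases.
∂V/∂t = 18(t + 1)(t + 2); at t=-3 this is 36, so t decreases.
The t-coordinate has no critical point in that direction and runs off to infinity.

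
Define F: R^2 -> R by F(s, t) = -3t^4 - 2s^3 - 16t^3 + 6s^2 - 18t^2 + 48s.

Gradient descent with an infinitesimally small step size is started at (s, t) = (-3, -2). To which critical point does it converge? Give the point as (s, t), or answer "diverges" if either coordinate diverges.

(-2, -1)

F is separable, so gradient descent decouples: s follows -∂F/∂s, t follows -∂F/∂t.
∂F/∂s = -6(s - 4)(s + 2); at s=-3 this is -42, so s increases.
∂F/∂t = -12t(t + 1)(t + 3); at t=-2 this is -24, so t increases.
s converges to its nearest critical value -2 (a local min of the s-part); t converges to -1. The iterate converges to (-2, -1).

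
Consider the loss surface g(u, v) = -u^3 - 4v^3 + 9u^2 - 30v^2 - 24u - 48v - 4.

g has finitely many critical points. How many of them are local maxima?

1

g separates as a function of u plus a function of v, so ∇g=0 decouples.
∂g/∂u = -3(u - 4)(u - 2) = 0 at u ∈ {2, 4}; ∂g/∂v = -12(v + 1)(v + 4) = 0 at v ∈ {-4, -1}.
The Hessian is diagonal: diag(g_uu, g_vv). Second derivatives: g_uu(2)=6, g_uu(4)=-6; g_vv(-4)=36, g_vv(-1)=-36.
Local maxima occur where both diagonal entries negative: (4, -1). Count: 1.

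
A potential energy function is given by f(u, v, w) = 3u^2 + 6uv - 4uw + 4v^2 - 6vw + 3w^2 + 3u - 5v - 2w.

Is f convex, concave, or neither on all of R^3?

convex

f is quadratic, so its Hessian is the constant matrix H = [[6, 6, -4], [6, 8, -6], [-4, -6, 6]].
Leading principal minors: 6, 12, 16.
All positive ⇒ H ≻ 0 ⇒ convex.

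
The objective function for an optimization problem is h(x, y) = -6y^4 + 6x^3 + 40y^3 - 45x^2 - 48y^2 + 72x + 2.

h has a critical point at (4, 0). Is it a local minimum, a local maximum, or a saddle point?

saddle point

The mixed partial ∂²h/∂x∂y is 0, so the Hessian at any point is diag(h_xx, h_yy) = diag(18(2x - 5), 24(-3y^2 + 10y - 4)).
At (4, 0): H = diag(54, -96).
The eigenvalues have opposite signs, so H is indefinite: a saddle point.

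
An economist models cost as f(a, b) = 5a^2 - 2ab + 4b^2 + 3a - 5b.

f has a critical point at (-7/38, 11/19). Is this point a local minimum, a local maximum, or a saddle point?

The Hessian of f is constant: H = [[10, -2], [-2, 8]].
det(H) = 10·8 − (-2)² = 76.
det(H) > 0 and tr(H) = 18 > 0, so H is positive definite and the point is a local minimum.

local minimum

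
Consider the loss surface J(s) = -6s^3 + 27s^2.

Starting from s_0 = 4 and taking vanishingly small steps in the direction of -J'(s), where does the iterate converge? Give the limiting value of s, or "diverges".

J'(s) = -18s(s - 3), so J'(4) = -72.
Gradient descent moves in the -J' direction, i.e. s is increasing.
There is no critical point above s=4, and J' keeps the same sign, so the iterate runs off to +∞.

diverges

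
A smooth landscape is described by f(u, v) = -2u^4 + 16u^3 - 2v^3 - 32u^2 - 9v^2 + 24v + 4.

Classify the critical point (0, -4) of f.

The mixed partial ∂²f/∂u∂v is 0, so the Hessian at any point is diag(f_uu, f_vv) = diag(8(-3u^2 + 12u - 8), -6(2v + 3)).
At (0, -4): H = diag(-64, 30).
The eigenvalues have opposite signs, so H is indefinite: a saddle point.

saddle point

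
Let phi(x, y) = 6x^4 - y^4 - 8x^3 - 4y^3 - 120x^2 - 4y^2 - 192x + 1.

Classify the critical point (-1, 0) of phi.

local maximum

The mixed partial ∂²phi/∂x∂y is 0, so the Hessian at any point is diag(phi_xx, phi_yy) = diag(24(3x^2 - 2x - 10), -4(3y^2 + 6y + 2)).
At (-1, 0): H = diag(-120, -8).
Both eigenvalues are negative, so H is negative definite: a local maximum.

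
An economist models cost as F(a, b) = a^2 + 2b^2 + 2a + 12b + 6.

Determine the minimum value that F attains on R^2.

F(a,b) separates as P(a) + Q(b) + 6, so its minimum is min P + min Q + 6.
P'(a) = 2a + 2 vanishes at a ∈ {-1}; Q'(b) = 4b + 12 vanishes at b ∈ {-3}.
Local minima of P (where P''>0): P(-1)=-1. Local minima of Q: Q(-3)=-18.
So the global minimum of F is P(-1) + Q(-3) + 6 = -1 − 18 + 6 = -13, attained at (-1, -3).

-13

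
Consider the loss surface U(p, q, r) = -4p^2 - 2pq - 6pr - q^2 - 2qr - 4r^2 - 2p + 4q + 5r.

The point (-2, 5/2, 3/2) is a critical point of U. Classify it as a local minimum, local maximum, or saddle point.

The Hessian is constant: H = [[-8, -2, -6], [-2, -2, -2], [-6, -2, -8]].
Leading principal minors: Δ₁ = -8, Δ₂ = 12, Δ₃ = -40.
The minors alternate sign starting negative (−, +, −), so H is negative definite: a local maximum.

local maximum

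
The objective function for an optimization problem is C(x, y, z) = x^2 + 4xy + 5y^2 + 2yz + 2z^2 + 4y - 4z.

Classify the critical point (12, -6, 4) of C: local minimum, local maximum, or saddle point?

local minimum

The Hessian is constant: H = [[2, 4, 0], [4, 10, 2], [0, 2, 4]].
Leading principal minors: Δ₁ = 2, Δ₂ = 4, Δ₃ = 8.
All leading minors are positive, so H is positive definite: a local minimum.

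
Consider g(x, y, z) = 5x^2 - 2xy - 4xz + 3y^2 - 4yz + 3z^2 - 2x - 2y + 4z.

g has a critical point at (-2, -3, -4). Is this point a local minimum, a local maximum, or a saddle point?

local minimum

The Hessian is constant: H = [[10, -2, -4], [-2, 6, -4], [-4, -4, 6]].
Leading principal minors: Δ₁ = 10, Δ₂ = 56, Δ₃ = 16.
All leading minors are positive, so H is positive definite: a local minimum.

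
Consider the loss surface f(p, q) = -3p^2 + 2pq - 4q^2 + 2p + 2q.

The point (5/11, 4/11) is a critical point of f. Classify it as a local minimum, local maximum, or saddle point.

local maximum

The Hessian of f is constant: H = [[-6, 2], [2, -8]].
det(H) = (-6)·(-8) − 2² = 44.
det(H) > 0 and tr(H) = -14 < 0, so H is negative definite and the point is a local maximum.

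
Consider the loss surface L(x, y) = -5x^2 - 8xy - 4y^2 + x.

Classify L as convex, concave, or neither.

concave

L is quadratic, so its Hessian is the constant matrix H = [[-10, -8], [-8, -8]].
det(H) = 16, tr(H) = -18.
det(H) > 0 and tr(H) < 0, so H is negative definite everywhere: concave.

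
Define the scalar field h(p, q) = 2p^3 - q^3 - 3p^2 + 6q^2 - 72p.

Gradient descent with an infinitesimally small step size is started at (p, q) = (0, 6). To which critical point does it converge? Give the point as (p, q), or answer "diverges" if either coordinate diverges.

diverges

h is separable, so gradient descent decouples: p follows -∂h/∂p, q follows -∂h/∂q.
∂h/∂p = 6(p - 4)(p + 3); at p=0 this is -72, so p increases.
∂h/∂q = -3q(q - 4); at q=6 this is -36, so q increases.
The q-coordinate has no critical point in that direction and runs off to infinity.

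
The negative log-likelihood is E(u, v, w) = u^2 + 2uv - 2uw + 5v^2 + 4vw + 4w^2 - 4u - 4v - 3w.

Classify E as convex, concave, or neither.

E is quadratic, so its Hessian is the constant matrix H = [[2, 2, -2], [2, 10, 4], [-2, 4, 8]].
Leading principal minors: 2, 16, 24.
All positive ⇒ H ≻ 0 ⇒ convex.

convex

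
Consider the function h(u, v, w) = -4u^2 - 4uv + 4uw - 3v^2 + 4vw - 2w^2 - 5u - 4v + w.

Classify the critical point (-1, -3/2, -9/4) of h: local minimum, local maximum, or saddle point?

local maximum

The Hessian is constant: H = [[-8, -4, 4], [-4, -6, 4], [4, 4, -4]].
Leading principal minors: Δ₁ = -8, Δ₂ = 32, Δ₃ = -32.
The minors alternate sign starting negative (−, +, −), so H is negative definite: a local maximum.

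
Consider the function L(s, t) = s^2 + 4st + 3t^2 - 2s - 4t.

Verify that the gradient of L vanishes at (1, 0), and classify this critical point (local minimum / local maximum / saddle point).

saddle point

∇L = (2s + 4t - 2, 4s + 6t - 4); substituting (1, 0) gives ∇L = (0, 0), so (1, 0) is indeed a critical point.
The Hessian of L is constant: H = [[2, 4], [4, 6]].
det(H) = 2·6 − 4² = -4.
Since det(H) < 0, H is indefinite and the critical point is a saddle point.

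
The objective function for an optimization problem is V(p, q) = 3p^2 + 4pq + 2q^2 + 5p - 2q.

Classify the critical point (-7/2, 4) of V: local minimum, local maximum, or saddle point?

The Hessian of V is constant: H = [[6, 4], [4, 4]].
det(H) = 6·4 − 4² = 8.
det(H) > 0 and tr(H) = 10 > 0, so H is positive definite and the point is a local minimum.

local minimum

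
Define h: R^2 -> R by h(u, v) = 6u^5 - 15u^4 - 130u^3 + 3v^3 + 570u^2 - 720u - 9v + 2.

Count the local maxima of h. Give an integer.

2

h separates as a function of u plus a function of v, so ∇h=0 decouples.
∂h/∂u = 30(u - 3)(u - 2)(u - 1)(u + 4) = 0 at u ∈ {-4, 1, 2, 3}; ∂h/∂v = 9(v - 1)(v + 1) = 0 at v ∈ {-1, 1}.
The Hessian is diagonal: diag(h_uu, h_vv). Second derivatives: h_uu(-4)=-6300, h_uu(1)=300, h_uu(2)=-180, h_uu(3)=420; h_vv(-1)=-18, h_vv(1)=18.
Local maxima occur where both diagonal entries negative: (-4, -1), (2, -1). Count: 2.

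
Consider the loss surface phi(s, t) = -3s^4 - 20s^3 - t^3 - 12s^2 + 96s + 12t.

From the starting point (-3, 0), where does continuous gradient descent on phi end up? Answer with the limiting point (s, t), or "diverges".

phi is separable, so gradient descent decouples: s follows -∂phi/∂s, t follows -∂phi/∂t.
∂phi/∂s = -12(s - 1)(s + 2)(s + 4); at s=-3 this is -48, so s increases.
∂phi/∂t = -3(t - 2)(t + 2); at t=0 this is 12, so t decreases.
s converges to its nearest critical value -2 (a local min of the s-part); t converges to -2. The iterate converges to (-2, -2).

(-2, -2)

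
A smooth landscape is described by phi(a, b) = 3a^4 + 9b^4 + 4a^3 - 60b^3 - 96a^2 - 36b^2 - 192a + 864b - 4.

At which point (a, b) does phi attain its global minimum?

phi(a,b) separates as P(a) + Q(b) − 4, so its minimum is min P + min Q − 4.
P'(a) = 12(a - 4)(a + 1)(a + 4) vanishes at a ∈ {-4, -1, 4}; Q'(b) = 36(b - 4)(b - 3)(b + 2) vanishes at b ∈ {-2, 3, 4}.
Local minima of P (where P''>0): P(-4)=-256, P(4)=-1280. Local minima of Q: Q(-2)=-1248, Q(4)=1344.
So the global minimum of phi is P(4) + Q(-2) − 4 = -1280 − 1248 − 4 = -2532, attained at (4, -2).

(4, -2)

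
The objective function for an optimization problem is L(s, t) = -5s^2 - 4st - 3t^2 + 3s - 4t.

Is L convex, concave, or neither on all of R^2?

L is quadratic, so its Hessian is the constant matrix H = [[-10, -4], [-4, -6]].
det(H) = 44, tr(H) = -16.
det(H) > 0 and tr(H) < 0, so H is negative definite everywhere: concave.

concave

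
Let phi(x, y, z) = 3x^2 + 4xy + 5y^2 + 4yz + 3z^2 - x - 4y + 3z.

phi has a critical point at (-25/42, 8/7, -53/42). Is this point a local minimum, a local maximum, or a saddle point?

The Hessian is constant: H = [[6, 4, 0], [4, 10, 4], [0, 4, 6]].
Leading principal minors: Δ₁ = 6, Δ₂ = 44, Δ₃ = 168.
All leading minors are positive, so H is positive definite: a local minimum.

local minimum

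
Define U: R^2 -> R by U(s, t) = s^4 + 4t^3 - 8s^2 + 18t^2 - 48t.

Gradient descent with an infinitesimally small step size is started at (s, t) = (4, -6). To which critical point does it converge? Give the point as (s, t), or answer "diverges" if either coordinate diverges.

diverges

U is separable, so gradient descent decouples: s follows -∂U/∂s, t follows -∂U/∂t.
∂U/∂s = 4s(s - 2)(s + 2); at s=4 this is 192, so s decreases.
∂U/∂t = 12(t - 1)(t + 4); at t=-6 this is 168, so t decreases.
The t-coordinate has no critical point in that direction and runs off to infinity.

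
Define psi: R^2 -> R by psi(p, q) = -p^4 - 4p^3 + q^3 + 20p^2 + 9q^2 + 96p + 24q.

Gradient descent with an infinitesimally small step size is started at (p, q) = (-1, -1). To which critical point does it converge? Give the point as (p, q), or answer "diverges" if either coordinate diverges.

psi is separable, so gradient descent decouples: p follows -∂psi/∂p, q follows -∂psi/∂q.
∂psi/∂p = -4(p - 3)(p + 2)(p + 4); at p=-1 this is 48, so p decreases.
∂psi/∂q = 3(q + 2)(q + 4); at q=-1 this is 9, so q decreases.
p converges to its nearest critical value -2 (a local min of the p-part); q converges to -2. The iterate converges to (-2, -2).

(-2, -2)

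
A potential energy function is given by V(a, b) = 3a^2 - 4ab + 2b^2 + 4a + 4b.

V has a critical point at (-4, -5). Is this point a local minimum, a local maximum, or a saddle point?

The Hessian of V is constant: H = [[6, -4], [-4, 4]].
det(H) = 6·4 − (-4)² = 8.
det(H) > 0 and tr(H) = 10 > 0, so H is positive definite and the point is a local minimum.

local minimum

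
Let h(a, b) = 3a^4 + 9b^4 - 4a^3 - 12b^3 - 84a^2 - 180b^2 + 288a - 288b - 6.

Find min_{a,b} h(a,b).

-3974

h(a,b) separates as P(a) + Q(b) − 6, so its minimum is min P + min Q − 6.
P'(a) = 12(a - 3)(a - 2)(a + 4) vanishes at a ∈ {-4, 2, 3}; Q'(b) = 36(b - 4)(b + 1)(b + 2) vanishes at b ∈ {-2, -1, 4}.
Local minima of P (where P''>0): P(-4)=-1472, P(3)=243. Local minima of Q: Q(-2)=96, Q(4)=-2496.
So the global minimum of h is P(-4) + Q(4) − 6 = -1472 − 2496 − 6 = -3974, attained at (-4, 4).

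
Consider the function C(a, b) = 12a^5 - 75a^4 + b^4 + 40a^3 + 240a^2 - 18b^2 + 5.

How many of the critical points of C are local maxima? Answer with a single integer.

2

C separates as a function of a plus a function of b, so ∇C=0 decouples.
∂C/∂a = 60a(a - 4)(a - 2)(a + 1) = 0 at a ∈ {-1, 0, 2, 4}; ∂C/∂b = 4b(b - 3)(b + 3) = 0 at b ∈ {-3, 0, 3}.
The Hessian is diagonal: diag(C_aa, C_bb). Second derivatives: C_aa(-1)=-900, C_aa(0)=480, C_aa(2)=-720, C_aa(4)=2400; C_bb(-3)=72, C_bb(0)=-36, C_bb(3)=72.
Local maxima occur where both diagonal entries negative: (-1, 0), (2, 0). Count: 2.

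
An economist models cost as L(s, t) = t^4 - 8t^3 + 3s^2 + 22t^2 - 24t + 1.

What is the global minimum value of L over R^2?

-8

L(s,t) separates as P(s) + Q(t) + 1, so its minimum is min P + min Q + 1.
P'(s) = 6s vanishes at s ∈ {0}; Q'(t) = 4(t - 3)(t - 2)(t - 1) vanishes at t ∈ {1, 2, 3}.
Local minima of P (where P''>0): P(0)=0. Local minima of Q: Q(1)=-9, Q(3)=-9.
So the global minimum of L is P(0) + Q(1) + 1 = 0 − 9 + 1 = -8, attained at (0, 1).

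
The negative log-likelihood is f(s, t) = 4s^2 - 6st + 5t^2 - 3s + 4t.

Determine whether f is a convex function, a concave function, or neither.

f is quadratic, so its Hessian is the constant matrix H = [[8, -6], [-6, 10]].
det(H) = 44, tr(H) = 18.
det(H) > 0 and tr(H) > 0, so H is positive definite everywhere: convex.

convex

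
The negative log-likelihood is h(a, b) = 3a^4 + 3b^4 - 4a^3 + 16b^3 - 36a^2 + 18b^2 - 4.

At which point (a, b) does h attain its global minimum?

h(a,b) separates as P(a) + Q(b) − 4, so its minimum is min P + min Q − 4.
P'(a) = 12a(a - 3)(a + 2) vanishes at a ∈ {-2, 0, 3}; Q'(b) = 12b(b + 1)(b + 3) vanishes at b ∈ {-3, -1, 0}.
Local minima of P (where P''>0): P(-2)=-64, P(3)=-189. Local minima of Q: Q(-3)=-27, Q(0)=0.
So the global minimum of h is P(3) + Q(-3) − 4 = -189 − 27 − 4 = -220, attained at (3, -3).

(3, -3)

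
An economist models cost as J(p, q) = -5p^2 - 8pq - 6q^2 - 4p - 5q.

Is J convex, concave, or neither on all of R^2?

J is quadratic, so its Hessian is the constant matrix H = [[-10, -8], [-8, -12]].
det(H) = 56, tr(H) = -22.
det(H) > 0 and tr(H) < 0, so H is negative definite everywhere: concave.

concave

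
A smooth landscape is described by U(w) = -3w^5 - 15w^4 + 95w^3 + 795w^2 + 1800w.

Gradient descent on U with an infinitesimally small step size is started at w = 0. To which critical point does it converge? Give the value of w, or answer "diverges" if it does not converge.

-2

U'(w) = -15(w - 5)(w + 2)(w + 3)(w + 4), so U'(0) = 1800.
Gradient descent moves in the -U' direction, i.e. w is decreasing.
The nearest critical point in that direction is w = -2, where U'' = 210 > 0 (a local minimum). The iterate converges there.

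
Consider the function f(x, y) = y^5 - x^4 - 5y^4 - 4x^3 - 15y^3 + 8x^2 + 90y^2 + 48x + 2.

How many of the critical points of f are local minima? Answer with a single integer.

2

f separates as a function of x plus a function of y, so ∇f=0 decouples.
∂f/∂x = -4(x - 2)(x + 2)(x + 3) = 0 at x ∈ {-3, -2, 2}; ∂f/∂y = 5y(y - 4)(y - 3)(y + 3) = 0 at y ∈ {-3, 0, 3, 4}.
The Hessian is diagonal: diag(f_xx, f_yy). Second derivatives: f_xx(-3)=-20, f_xx(-2)=16, f_xx(2)=-80; f_yy(-3)=-630, f_yy(0)=180, f_yy(3)=-90, f_yy(4)=140.
Local minima occur where both diagonal entries positive: (-2, 0), (-2, 4). Count: 2.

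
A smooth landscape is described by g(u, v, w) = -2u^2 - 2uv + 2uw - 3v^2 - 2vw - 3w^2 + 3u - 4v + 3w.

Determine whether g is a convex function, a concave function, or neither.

g is quadratic, so its Hessian is the constant matrix H = [[-4, -2, 2], [-2, -6, -2], [2, -2, -6]].
Leading principal minors: -4, 20, -64.
Signs alternate −, +, − ⇒ H ≺ 0 ⇒ concave.

concave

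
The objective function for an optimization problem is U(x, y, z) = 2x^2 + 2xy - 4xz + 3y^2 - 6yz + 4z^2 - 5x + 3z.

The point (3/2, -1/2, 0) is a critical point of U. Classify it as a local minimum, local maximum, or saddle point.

local minimum

The Hessian is constant: H = [[4, 2, -4], [2, 6, -6], [-4, -6, 8]].
Leading principal minors: Δ₁ = 4, Δ₂ = 20, Δ₃ = 16.
All leading minors are positive, so H is positive definite: a local minimum.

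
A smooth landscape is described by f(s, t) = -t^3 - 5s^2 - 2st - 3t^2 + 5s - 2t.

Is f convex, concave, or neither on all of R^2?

neither

The term -t^3 is cubic, so the Hessian is not constant.
∂²f/∂t² = -6t - 6, which takes both signs as t varies (negative for sufficiently large t). A diagonal entry of the Hessian changing sign means the Hessian is neither positive- nor negative-semidefinite on all of R^2.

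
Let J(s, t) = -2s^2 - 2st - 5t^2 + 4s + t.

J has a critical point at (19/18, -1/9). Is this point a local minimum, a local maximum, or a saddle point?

local maximum

The Hessian of J is constant: H = [[-4, -2], [-2, -10]].
det(H) = (-4)·(-10) − (-2)² = 36.
det(H) > 0 and tr(H) = -14 < 0, so H is negative definite and the point is a local maximum.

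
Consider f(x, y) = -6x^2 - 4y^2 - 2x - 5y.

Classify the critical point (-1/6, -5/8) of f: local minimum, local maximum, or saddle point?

local maximum

The Hessian of f is constant: H = [[-12, 0], [0, -8]].
det(H) = (-12)·(-8) − 0² = 96.
det(H) > 0 and tr(H) = -20 < 0, so H is negative definite and the point is a local maximum.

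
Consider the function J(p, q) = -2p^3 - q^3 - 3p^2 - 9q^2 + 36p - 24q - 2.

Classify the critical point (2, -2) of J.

local maximum

The mixed partial ∂²J/∂p∂q is 0, so the Hessian at any point is diag(J_pp, J_qq) = diag(-6(2p + 1), -6(q + 3)).
At (2, -2): H = diag(-30, -6).
Both eigenvalues are negative, so H is negative definite: a local maximum.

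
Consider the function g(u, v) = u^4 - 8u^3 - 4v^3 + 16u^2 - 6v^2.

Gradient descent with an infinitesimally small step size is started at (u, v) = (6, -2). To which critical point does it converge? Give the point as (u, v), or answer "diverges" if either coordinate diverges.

(4, -1)

g is separable, so gradient descent decouples: u follows -∂g/∂u, v follows -∂g/∂v.
∂g/∂u = 4u(u - 4)(u - 2); at u=6 this is 192, so u decreases.
∂g/∂v = -12v(v + 1); at v=-2 this is -24, so v increases.
u converges to its nearest critical value 4 (a local min of the u-part); v converges to -1. The iterate converges to (4, -1).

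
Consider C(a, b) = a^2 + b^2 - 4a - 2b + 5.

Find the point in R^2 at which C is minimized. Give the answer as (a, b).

(2, 1)

C(a,b) separates as P(a) + Q(b) + 5, so its minimum is min P + min Q + 5.
P'(a) = 2a - 4 vanishes at a ∈ {2}; Q'(b) = 2b - 2 vanishes at b ∈ {1}.
Local minima of P (where P''>0): P(2)=-4. Local minima of Q: Q(1)=-1.
So the global minimum of C is P(2) + Q(1) + 5 = -4 − 1 + 5 = 0, attained at (2, 1).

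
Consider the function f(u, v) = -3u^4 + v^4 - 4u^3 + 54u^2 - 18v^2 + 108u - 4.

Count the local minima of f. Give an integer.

2

f separates as a function of u plus a function of v, so ∇f=0 decouples.
∂f/∂u = -12(u - 3)(u + 1)(u + 3) = 0 at u ∈ {-3, -1, 3}; ∂f/∂v = 4v(v - 3)(v + 3) = 0 at v ∈ {-3, 0, 3}.
The Hessian is diagonal: diag(f_uu, f_vv). Second derivatives: f_uu(-3)=-144, f_uu(-1)=96, f_uu(3)=-288; f_vv(-3)=72, f_vv(0)=-36, f_vv(3)=72.
Local minima occur where both diagonal entries positive: (-1, -3), (-1, 3). Count: 2.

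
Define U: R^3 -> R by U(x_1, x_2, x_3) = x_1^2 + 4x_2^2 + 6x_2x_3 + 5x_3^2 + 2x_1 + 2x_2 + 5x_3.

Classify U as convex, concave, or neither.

U is quadratic, so its Hessian is the constant matrix H = [[2, 0, 0], [0, 8, 6], [0, 6, 10]].
Leading principal minors: 2, 16, 88.
All positive ⇒ H ≻ 0 ⇒ convex.

convex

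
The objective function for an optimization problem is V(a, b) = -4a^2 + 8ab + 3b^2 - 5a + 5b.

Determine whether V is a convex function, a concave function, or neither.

V is quadratic, so its Hessian is the constant matrix H = [[-8, 8], [8, 6]].
det(H) = -112, tr(H) = -2.
det(H) < 0, so H is indefinite: neither convex nor concave.

neither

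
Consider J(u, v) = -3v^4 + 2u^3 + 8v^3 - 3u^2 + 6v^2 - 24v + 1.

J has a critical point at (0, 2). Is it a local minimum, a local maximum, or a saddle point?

The mixed partial ∂²J/∂u∂v is 0, so the Hessian at any point is diag(J_uu, J_vv) = diag(6(2u - 1), 12(-3v^2 + 4v + 1)).
At (0, 2): H = diag(-6, -36).
Both eigenvalues are negative, so H is negative definite: a local maximum.

local maximum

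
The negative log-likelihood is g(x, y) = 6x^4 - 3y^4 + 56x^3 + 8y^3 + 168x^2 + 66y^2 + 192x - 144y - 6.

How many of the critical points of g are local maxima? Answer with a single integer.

g separates as a function of x plus a function of y, so ∇g=0 decouples.
∂g/∂x = 24(x + 1)(x + 2)(x + 4) = 0 at x ∈ {-4, -2, -1}; ∂g/∂y = -12(y - 4)(y - 1)(y + 3) = 0 at y ∈ {-3, 1, 4}.
The Hessian is diagonal: diag(g_xx, g_yy). Second derivatives: g_xx(-4)=144, g_xx(-2)=-48, g_xx(-1)=72; g_yy(-3)=-336, g_yy(1)=144, g_yy(4)=-252.
Local maxima occur where both diagonal entries negative: (-2, -3), (-2, 4). Count: 2.

2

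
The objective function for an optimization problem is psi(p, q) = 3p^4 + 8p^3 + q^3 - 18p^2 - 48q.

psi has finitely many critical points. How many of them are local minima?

psi separates as a function of p plus a function of q, so ∇psi=0 decouples.
∂psi/∂p = 12p(p - 1)(p + 3) = 0 at p ∈ {-3, 0, 1}; ∂psi/∂q = 3(q - 4)(q + 4) = 0 at q ∈ {-4, 4}.
The Hessian is diagonal: diag(psi_pp, psi_qq). Second derivatives: psi_pp(-3)=144, psi_pp(0)=-36, psi_pp(1)=48; psi_qq(-4)=-24, psi_qq(4)=24.
Local minima occur where both diagonal entries positive: (-3, 4), (1, 4). Count: 2.

2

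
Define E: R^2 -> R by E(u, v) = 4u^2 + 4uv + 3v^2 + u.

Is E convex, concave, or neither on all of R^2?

E is quadratic, so its Hessian is the constant matrix H = [[8, 4], [4, 6]].
det(H) = 32, tr(H) = 14.
det(H) > 0 and tr(H) > 0, so H is positive definite everywhere: convex.

convex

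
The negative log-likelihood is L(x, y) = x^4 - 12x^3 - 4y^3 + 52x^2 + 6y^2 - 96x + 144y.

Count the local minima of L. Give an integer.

L separates as a function of x plus a function of y, so ∇L=0 decouples.
∂L/∂x = 4(x - 4)(x - 3)(x - 2) = 0 at x ∈ {2, 3, 4}; ∂L/∂y = -12(y - 4)(y + 3) = 0 at y ∈ {-3, 4}.
The Hessian is diagonal: diag(L_xx, L_yy). Second derivatives: L_xx(2)=8, L_xx(3)=-4, L_xx(4)=8; L_yy(-3)=84, L_yy(4)=-84.
Local minima occur where both diagonal entries positive: (2, -3), (4, -3). Count: 2.

2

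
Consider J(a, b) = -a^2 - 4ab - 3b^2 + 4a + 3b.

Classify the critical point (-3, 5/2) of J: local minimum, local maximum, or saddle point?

saddle point

The Hessian of J is constant: H = [[-2, -4], [-4, -6]].
det(H) = (-2)·(-6) − (-4)² = -4.
Since det(H) < 0, H is indefinite and the critical point is a saddle point.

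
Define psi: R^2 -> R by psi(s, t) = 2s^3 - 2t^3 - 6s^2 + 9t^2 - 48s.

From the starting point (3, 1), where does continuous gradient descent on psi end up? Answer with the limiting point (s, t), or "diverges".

(4, 0)

psi is separable, so gradient descent decouples: s follows -∂psi/∂s, t follows -∂psi/∂t.
∂psi/∂s = 6(s - 4)(s + 2); at s=3 this is -30, so s increases.
∂psi/∂t = -6t(t - 3); at t=1 this is 12, so t decreases.
s converges to its nearest critical value 4 (a local min of the s-part); t converges to 0. The iterate converges to (4, 0).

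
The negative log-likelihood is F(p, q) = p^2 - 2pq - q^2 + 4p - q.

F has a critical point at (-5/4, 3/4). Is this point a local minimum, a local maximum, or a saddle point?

The Hessian of F is constant: H = [[2, -2], [-2, -2]].
det(H) = 2·(-2) − (-2)² = -8.
Since det(H) < 0, H is indefinite and the critical point is a saddle point.

saddle point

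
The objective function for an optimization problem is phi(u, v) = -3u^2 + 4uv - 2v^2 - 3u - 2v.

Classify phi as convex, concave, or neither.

concave

phi is quadratic, so its Hessian is the constant matrix H = [[-6, 4], [4, -4]].
det(H) = 8, tr(H) = -10.
det(H) > 0 and tr(H) < 0, so H is negative definite everywhere: concave.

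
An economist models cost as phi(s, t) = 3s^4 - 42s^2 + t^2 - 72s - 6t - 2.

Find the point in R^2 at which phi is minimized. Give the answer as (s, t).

phi(s,t) separates as P(s) + Q(t) − 2, so its minimum is min P + min Q − 2.
P'(s) = 12(s - 3)(s + 1)(s + 2) vanishes at s ∈ {-2, -1, 3}; Q'(t) = 2(t - 3) vanishes at t ∈ {3}.
Local minima of P (where P''>0): P(-2)=24, P(3)=-351. Local minima of Q: Q(3)=-9.
So the global minimum of phi is P(3) + Q(3) − 2 = -351 − 9 − 2 = -362, attained at (3, 3).

(3, 3)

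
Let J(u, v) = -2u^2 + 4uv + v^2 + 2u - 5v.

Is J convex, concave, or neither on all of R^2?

neither

J is quadratic, so its Hessian is the constant matrix H = [[-4, 4], [4, 2]].
det(H) = -24, tr(H) = -2.
det(H) < 0, so H is indefinite: neither convex nor concave.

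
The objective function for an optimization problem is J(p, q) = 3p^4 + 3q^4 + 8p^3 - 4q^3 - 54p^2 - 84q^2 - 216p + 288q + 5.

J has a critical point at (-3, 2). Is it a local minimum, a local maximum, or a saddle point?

The mixed partial ∂²J/∂p∂q is 0, so the Hessian at any point is diag(J_pp, J_qq) = diag(12(3p^2 + 4p - 9), 12(3q^2 - 2q - 14)).
At (-3, 2): H = diag(72, -72).
The eigenvalues have opposite signs, so H is indefinite: a saddle point.

saddle point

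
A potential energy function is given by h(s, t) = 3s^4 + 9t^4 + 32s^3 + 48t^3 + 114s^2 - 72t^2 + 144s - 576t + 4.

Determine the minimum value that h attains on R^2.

h(s,t) separates as P(s) + Q(t) + 4, so its minimum is min P + min Q + 4.
P'(s) = 12(s + 1)(s + 3)(s + 4) vanishes at s ∈ {-4, -3, -1}; Q'(t) = 36(t - 2)(t + 2)(t + 4) vanishes at t ∈ {-4, -2, 2}.
Local minima of P (where P''>0): P(-4)=-32, P(-1)=-59. Local minima of Q: Q(-4)=384, Q(2)=-912.
So the global minimum of h is P(-1) + Q(2) + 4 = -59 − 912 + 4 = -967, attained at (-1, 2).

-967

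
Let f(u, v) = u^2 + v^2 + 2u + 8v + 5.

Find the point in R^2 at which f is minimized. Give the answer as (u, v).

f(u,v) separates as P(u) + Q(v) + 5, so its minimum is min P + min Q + 5.
P'(u) = 2u + 2 vanishes at u ∈ {-1}; Q'(v) = 2v + 8 vanishes at v ∈ {-4}.
Local minima of P (where P''>0): P(-1)=-1. Local minima of Q: Q(-4)=-16.
So the global minimum of f is P(-1) + Q(-4) + 5 = -1 − 16 + 5 = -12, attained at (-1, -4).

(-1, -4)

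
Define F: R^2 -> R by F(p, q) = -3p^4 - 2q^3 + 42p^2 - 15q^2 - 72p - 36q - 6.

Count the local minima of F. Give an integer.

F separates as a function of p plus a function of q, so ∇F=0 decouples.
∂F/∂p = -12(p - 2)(p - 1)(p + 3) = 0 at p ∈ {-3, 1, 2}; ∂F/∂q = -6(q + 2)(q + 3) = 0 at q ∈ {-3, -2}.
The Hessian is diagonal: diag(F_pp, F_qq). Second derivatives: F_pp(-3)=-240, F_pp(1)=48, F_pp(2)=-60; F_qq(-3)=6, F_qq(-2)=-6.
Local minima occur where both diagonal entries positive: (1, -3). Count: 1.

1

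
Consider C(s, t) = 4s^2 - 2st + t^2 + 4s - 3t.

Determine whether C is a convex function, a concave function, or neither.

convex

C is quadratic, so its Hessian is the constant matrix H = [[8, -2], [-2, 2]].
det(H) = 12, tr(H) = 10.
det(H) > 0 and tr(H) > 0, so H is positive definite everywhere: convex.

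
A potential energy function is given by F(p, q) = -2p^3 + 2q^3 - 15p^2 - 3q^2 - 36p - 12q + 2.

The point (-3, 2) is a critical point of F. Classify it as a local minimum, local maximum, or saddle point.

local minimum

The mixed partial ∂²F/∂p∂q is 0, so the Hessian at any point is diag(F_pp, F_qq) = diag(-6(2p + 5), 6(2q - 1)).
At (-3, 2): H = diag(6, 18).
Both eigenvalues are positive, so H is positive definite: a local minimum.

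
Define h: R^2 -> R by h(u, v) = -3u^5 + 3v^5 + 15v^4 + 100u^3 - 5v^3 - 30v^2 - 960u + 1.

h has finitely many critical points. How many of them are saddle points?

h separates as a function of u plus a function of v, so ∇h=0 decouples.
∂h/∂u = -15(u - 4)(u - 2)(u + 2)(u + 4) = 0 at u ∈ {-4, -2, 2, 4}; ∂h/∂v = 15v(v - 1)(v + 1)(v + 4) = 0 at v ∈ {-4, -1, 0, 1}.
The Hessian is diagonal: diag(h_uu, h_vv). Second derivatives: h_uu(-4)=1440, h_uu(-2)=-720, h_uu(2)=720, h_uu(4)=-1440; h_vv(-4)=-900, h_vv(-1)=90, h_vv(0)=-60, h_vv(1)=150.
Saddle points occur where the two diagonal entries have opposite signs: (-4, -4), (-4, 0), (-2, -1), (-2, 1), (2, -4), (2, 0), (4, -1), (4, 1). Count: 8.

8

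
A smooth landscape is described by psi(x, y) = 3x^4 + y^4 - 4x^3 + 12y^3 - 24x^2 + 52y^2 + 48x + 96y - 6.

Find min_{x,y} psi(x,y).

-182

psi(x,y) separates as P(x) + Q(y) − 6, so its minimum is min P + min Q − 6.
P'(x) = 12(x - 2)(x - 1)(x + 2) vanishes at x ∈ {-2, 1, 2}; Q'(y) = 4(y + 2)(y + 3)(y + 4) vanishes at y ∈ {-4, -3, -2}.
Local minima of P (where P''>0): P(-2)=-112, P(2)=16. Local minima of Q: Q(-4)=-64, Q(-2)=-64.
So the global minimum of psi is P(-2) + Q(-4) − 6 = -112 − 64 − 6 = -182, attained at (-2, -4).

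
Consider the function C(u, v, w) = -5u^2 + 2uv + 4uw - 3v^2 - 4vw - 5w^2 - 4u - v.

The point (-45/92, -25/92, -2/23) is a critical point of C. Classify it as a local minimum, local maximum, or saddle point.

local maximum

The Hessian is constant: H = [[-10, 2, 4], [2, -6, -4], [4, -4, -10]].
Leading principal minors: Δ₁ = -10, Δ₂ = 56, Δ₃ = -368.
The minors alternate sign starting negative (−, +, −), so H is negative definite: a local maximum.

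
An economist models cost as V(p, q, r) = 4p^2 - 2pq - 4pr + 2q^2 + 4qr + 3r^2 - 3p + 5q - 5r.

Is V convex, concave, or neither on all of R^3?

V is quadratic, so its Hessian is the constant matrix H = [[8, -2, -4], [-2, 4, 4], [-4, 4, 6]].
Leading principal minors: 8, 28, 40.
All positive ⇒ H ≻ 0 ⇒ convex.

convex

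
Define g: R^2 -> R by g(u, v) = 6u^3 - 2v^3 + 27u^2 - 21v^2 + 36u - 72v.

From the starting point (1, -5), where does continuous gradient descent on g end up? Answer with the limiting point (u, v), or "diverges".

g is separable, so gradient descent decouples: u follows -∂g/∂u, v follows -∂g/∂v.
∂g/∂u = 18(u + 1)(u + 2); at u=1 this is 108, so u decreases.
∂g/∂v = -6(v + 3)(v + 4); at v=-5 this is -12, so v increases.
u converges to its nearest critical value -1 (a local min of the u-part); v converges to -4. The iterate converges to (-1, -4).

(-1, -4)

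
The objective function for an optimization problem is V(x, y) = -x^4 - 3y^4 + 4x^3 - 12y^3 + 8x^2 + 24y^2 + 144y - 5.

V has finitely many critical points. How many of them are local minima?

V separates as a function of x plus a function of y, so ∇V=0 decouples.
∂V/∂x = -4x(x - 4)(x + 1) = 0 at x ∈ {-1, 0, 4}; ∂V/∂y = -12(y - 2)(y + 2)(y + 3) = 0 at y ∈ {-3, -2, 2}.
The Hessian is diagonal: diag(V_xx, V_yy). Second derivatives: V_xx(-1)=-20, V_xx(0)=16, V_xx(4)=-80; V_yy(-3)=-60, V_yy(-2)=48, V_yy(2)=-240.
Local minima occur where both diagonal entries positive: (0, -2). Count: 1.

1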